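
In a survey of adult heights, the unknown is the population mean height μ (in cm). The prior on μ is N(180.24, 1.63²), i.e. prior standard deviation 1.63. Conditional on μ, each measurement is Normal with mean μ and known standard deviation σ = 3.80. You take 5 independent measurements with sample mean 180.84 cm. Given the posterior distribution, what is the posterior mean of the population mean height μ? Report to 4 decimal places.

180.5275

For Normal data with known variance σ², a Normal(μ₀, σ₀²) prior on μ is conjugate. Posterior precision = 1/σ₀² + n/σ²; posterior mean is the precision-weighted average of μ₀ and x̄.
n·x̄ = 5·180.84 = 904.2.
σ₀² = 1.63² = 2.6569, σ² = 3.80² = 14.44; σ² + n·σ₀² = 14.44 + 5·2.6569 = 27.7245.
Posterior mean = (μ₀/σ₀² + n·x̄/σ²)/(1/σ₀² + n/σ²) = (σ²·μ₀ + σ₀²·n·x̄)/(σ² + n·σ₀²) = (14.44·180.24 + 2.6569·904.2)/27.7245 = 5005.03458/27.7245 = 180.5275.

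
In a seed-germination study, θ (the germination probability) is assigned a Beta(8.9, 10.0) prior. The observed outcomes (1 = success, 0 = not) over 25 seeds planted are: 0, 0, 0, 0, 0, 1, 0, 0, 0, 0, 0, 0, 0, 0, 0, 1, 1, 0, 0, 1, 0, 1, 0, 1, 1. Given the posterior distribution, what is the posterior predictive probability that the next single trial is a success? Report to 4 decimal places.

0.3622

The Beta prior is conjugate to a Binomial/Bernoulli likelihood; the update adds successes to α and failures to β.
Posterior: Beta(α+k, β+n−k) = Beta(8.9+7, 10.0+18) = Beta(15.9, 28.0).
For a single future Bernoulli trial, P(success | data) = α/(α+β) = 0.3622.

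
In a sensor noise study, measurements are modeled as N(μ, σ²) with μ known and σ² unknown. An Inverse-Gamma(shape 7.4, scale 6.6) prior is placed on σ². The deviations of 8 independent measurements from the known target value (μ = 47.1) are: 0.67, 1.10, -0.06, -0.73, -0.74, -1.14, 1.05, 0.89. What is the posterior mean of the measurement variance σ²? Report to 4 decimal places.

With known mean μ and an Inverse-Gamma(α, β) prior on σ², the Normal likelihood is conjugate: posterior is Inv-Gamma(α + n/2, β + Σ(xᵢ−μ)²/2).
Σ(xᵢ−μ)² = (0.67)² + (1.10)² + (-0.06)² + (-0.73)² + (-0.74)² + (-1.14)² + (1.05)² + (0.89)² = 5.9372.
Posterior: Inv-Gamma(7.4 + 8/2, 6.6 + 5.9372/2) = Inv-Gamma(11.40, 9.56860).
E[σ²|data] = β/(α−1) = 9.56860/10.40 = 0.9201.

0.9201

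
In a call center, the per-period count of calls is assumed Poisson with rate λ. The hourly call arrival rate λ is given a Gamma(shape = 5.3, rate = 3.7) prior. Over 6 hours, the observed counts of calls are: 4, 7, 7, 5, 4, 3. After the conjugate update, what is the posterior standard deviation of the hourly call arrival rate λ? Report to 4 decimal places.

0.6125

With a Gamma(shape α, rate β) prior, the Poisson likelihood is conjugate: the posterior is Gamma(α + ΣXᵢ, β + n).
Sum of counts S = 30 over n = 6 hours.
Posterior: Gamma(α+S, β+n) = Gamma(5.3+30, 3.7+6) = Gamma(35.3, 9.7).
SD = √α/β = √35.3/9.7 = 0.6125.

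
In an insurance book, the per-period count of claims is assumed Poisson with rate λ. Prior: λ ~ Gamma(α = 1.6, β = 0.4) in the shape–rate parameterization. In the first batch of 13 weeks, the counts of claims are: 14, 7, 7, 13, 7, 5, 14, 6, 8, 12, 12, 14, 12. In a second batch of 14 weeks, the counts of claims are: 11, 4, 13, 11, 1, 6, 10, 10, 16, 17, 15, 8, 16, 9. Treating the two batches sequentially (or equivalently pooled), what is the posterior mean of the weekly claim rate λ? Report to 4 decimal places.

10.2044

With a Gamma(shape α, rate β) prior, the Poisson likelihood is conjugate: the posterior is Gamma(α + ΣXᵢ, β + n).
Batch 1: sum of counts S = 131 over n = 13 weeks.
After batch 1: Gamma(α+S, β+n) = Gamma(1.6+131, 0.4+13) = Gamma(132.6, 13.4).
Batch 2: sum of counts S = 147 over n = 14 weeks.
After batch 2: Gamma(α+S, β+n) = Gamma(132.6+147, 13.4+14) = Gamma(279.6, 27.4).
Posterior mean = α/β = 279.6/27.4 = 10.2044.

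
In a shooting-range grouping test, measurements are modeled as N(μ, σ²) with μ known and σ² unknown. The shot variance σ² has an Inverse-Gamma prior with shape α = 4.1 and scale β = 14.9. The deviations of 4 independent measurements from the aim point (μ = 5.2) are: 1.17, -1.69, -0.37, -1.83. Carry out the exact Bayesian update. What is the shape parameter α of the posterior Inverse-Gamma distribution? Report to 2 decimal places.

6.10

With known mean μ and an Inverse-Gamma(α, β) prior on σ², the Normal likelihood is conjugate: posterior is Inv-Gamma(α + n/2, β + Σ(xᵢ−μ)²/2).
Σ(xᵢ−μ)² = (1.17)² + (-1.69)² + (-0.37)² + (-1.83)² = 7.7108.
Posterior: Inv-Gamma(4.1 + 4/2, 14.9 + 7.7108/2) = Inv-Gamma(6.10, 18.75540).
Posterior α = 6.10.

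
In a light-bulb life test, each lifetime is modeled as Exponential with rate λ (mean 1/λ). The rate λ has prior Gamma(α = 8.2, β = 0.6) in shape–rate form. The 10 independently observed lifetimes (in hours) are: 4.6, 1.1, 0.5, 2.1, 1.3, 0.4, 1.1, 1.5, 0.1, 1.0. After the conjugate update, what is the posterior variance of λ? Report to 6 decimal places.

0.089002

With a Gamma(shape α, rate β) prior on the exponential rate λ, the posterior after n observations with total T = Σxᵢ is Gamma(α+n, β+T).
Sum of observations T = 13.7 hours; n = 10.
Posterior: Gamma(8.2+10, 0.6+13.7) = Gamma(18.2, 14.3).
Var = α/β² = 0.089002.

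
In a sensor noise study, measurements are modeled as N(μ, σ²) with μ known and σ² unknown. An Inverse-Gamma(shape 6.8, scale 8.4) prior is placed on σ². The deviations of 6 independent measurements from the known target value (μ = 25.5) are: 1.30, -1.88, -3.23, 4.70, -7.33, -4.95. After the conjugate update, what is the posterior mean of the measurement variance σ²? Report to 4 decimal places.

7.5442

With known mean μ and an Inverse-Gamma(α, β) prior on σ², the Normal likelihood is conjugate: posterior is Inv-Gamma(α + n/2, β + Σ(xᵢ−μ)²/2).
Σ(xᵢ−μ)² = (1.30)² + (-1.88)² + (-3.23)² + (4.70)² + (-7.33)² + (-4.95)² = 115.9787.
Posterior: Inv-Gamma(6.8 + 6/2, 8.4 + 115.9787/2) = Inv-Gamma(9.80, 66.38935).
E[σ²|data] = β/(α−1) = 66.38935/8.80 = 7.5442.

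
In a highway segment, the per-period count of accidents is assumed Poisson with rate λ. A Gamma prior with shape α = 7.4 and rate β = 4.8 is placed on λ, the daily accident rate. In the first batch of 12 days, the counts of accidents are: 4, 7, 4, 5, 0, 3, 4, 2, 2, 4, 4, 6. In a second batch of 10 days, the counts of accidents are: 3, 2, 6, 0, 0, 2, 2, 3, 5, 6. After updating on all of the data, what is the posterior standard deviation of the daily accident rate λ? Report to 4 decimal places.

0.3366

With a Gamma(shape α, rate β) prior, the Poisson likelihood is conjugate: the posterior is Gamma(α + ΣXᵢ, β + n).
Batch 1: sum of counts S = 45 over n = 12 days.
After batch 1: Gamma(α+S, β+n) = Gamma(7.4+45, 4.8+12) = Gamma(52.4, 16.8).
Batch 2: sum of counts S = 29 over n = 10 days.
After batch 2: Gamma(α+S, β+n) = Gamma(52.4+29, 16.8+10) = Gamma(81.4, 26.8).
SD = √α/β = √81.4/26.8 = 0.3366.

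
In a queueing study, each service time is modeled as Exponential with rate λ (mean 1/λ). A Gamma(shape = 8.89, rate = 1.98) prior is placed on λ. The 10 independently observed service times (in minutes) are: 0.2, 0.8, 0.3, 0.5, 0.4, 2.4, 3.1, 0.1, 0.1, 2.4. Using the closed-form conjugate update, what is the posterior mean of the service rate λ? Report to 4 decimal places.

With a Gamma(shape α, rate β) prior on the exponential rate λ, the posterior after n observations with total T = Σxᵢ is Gamma(α+n, β+T).
Sum of observations T = 10.3 minutes; n = 10.
Posterior: Gamma(8.89+10, 1.98+10.3) = Gamma(18.89, 12.28).
Posterior mean of λ = α/β = 18.89/12.28 = 1.5383.

1.5383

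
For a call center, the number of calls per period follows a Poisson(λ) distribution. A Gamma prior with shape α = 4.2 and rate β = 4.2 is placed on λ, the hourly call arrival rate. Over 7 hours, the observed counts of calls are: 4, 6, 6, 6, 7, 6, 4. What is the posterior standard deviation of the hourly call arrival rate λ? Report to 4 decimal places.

With a Gamma(shape α, rate β) prior, the Poisson likelihood is conjugate: the posterior is Gamma(α + ΣXᵢ, β + n).
Sum of counts S = 39 over n = 7 hours.
Posterior: Gamma(α+S, β+n) = Gamma(4.2+39, 4.2+7) = Gamma(43.2, 11.2).
SD = √α/β = √43.2/11.2 = 0.5868.

0.5868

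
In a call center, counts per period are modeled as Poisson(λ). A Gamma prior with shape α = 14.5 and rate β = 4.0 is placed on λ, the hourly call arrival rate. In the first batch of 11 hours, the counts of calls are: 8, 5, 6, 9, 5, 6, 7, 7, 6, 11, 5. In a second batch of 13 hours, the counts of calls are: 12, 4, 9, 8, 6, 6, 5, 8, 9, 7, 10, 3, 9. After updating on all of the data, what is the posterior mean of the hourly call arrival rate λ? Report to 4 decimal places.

With a Gamma(shape α, rate β) prior, the Poisson likelihood is conjugate: the posterior is Gamma(α + ΣXᵢ, β + n).
Batch 1: sum of counts S = 75 over n = 11 hours.
After batch 1: Gamma(α+S, β+n) = Gamma(14.5+75, 4.0+11) = Gamma(89.5, 15.0).
Batch 2: sum of counts S = 96 over n = 13 hours.
After batch 2: Gamma(α+S, β+n) = Gamma(89.5+96, 15.0+13) = Gamma(185.5, 28.0).
Posterior mean = α/β = 185.5/28.0 = 6.6250.

6.6250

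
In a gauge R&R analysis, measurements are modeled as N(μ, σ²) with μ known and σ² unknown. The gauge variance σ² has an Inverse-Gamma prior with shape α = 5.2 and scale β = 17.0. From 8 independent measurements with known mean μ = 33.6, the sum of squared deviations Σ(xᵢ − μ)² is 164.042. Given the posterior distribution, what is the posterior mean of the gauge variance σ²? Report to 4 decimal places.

With known mean μ and an Inverse-Gamma(α, β) prior on σ², the Normal likelihood is conjugate: posterior is Inv-Gamma(α + n/2, β + Σ(xᵢ−μ)²/2).
Posterior: Inv-Gamma(5.2 + 8/2, 17.0 + 164.042/2) = Inv-Gamma(9.20, 99.0210).
E[σ²|data] = β/(α−1) = 99.0210/8.20 = 12.0757.

12.0757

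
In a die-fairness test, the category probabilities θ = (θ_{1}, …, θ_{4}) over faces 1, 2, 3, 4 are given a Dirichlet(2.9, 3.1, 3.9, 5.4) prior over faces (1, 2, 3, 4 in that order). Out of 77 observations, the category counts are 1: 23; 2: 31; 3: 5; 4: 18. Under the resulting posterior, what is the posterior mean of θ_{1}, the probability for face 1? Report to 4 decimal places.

The Dirichlet prior is conjugate to the Multinomial likelihood: each posterior αⱼ = prior αⱼ + observed count nⱼ.
Posterior concentration: (25.9, 34.1, 8.9, 23.4), total = 92.3.
E[θ_{1}|data] = α_{1}/Σα = 25.9/92.3 = 0.2806.

0.2806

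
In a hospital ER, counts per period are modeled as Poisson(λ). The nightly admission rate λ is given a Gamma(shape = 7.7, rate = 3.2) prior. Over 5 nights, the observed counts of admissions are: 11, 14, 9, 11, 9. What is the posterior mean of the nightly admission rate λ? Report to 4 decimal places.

With a Gamma(shape α, rate β) prior, the Poisson likelihood is conjugate: the posterior is Gamma(α + ΣXᵢ, β + n).
Sum of counts S = 54 over n = 5 nights.
Posterior: Gamma(α+S, β+n) = Gamma(7.7+54, 3.2+5) = Gamma(61.7, 8.2).
Posterior mean = α/β = 61.7/8.2 = 7.5244.

7.5244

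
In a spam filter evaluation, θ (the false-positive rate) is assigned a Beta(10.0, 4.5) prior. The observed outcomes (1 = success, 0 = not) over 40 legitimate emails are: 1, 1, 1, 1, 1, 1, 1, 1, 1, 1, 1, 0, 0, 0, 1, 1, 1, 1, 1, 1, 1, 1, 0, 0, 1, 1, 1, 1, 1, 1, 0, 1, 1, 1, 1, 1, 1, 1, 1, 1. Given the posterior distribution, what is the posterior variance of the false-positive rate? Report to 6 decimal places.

0.002803

The Beta prior is conjugate to a Binomial/Bernoulli likelihood; the update adds successes to α and failures to β.
Posterior: Beta(α+k, β+n−k) = Beta(10.0+34, 4.5+6) = Beta(44.0, 10.5).
Var = αβ/((α+β)²(α+β+1)) = 44.0·10.5/(54.5²·55.5) = 0.002803.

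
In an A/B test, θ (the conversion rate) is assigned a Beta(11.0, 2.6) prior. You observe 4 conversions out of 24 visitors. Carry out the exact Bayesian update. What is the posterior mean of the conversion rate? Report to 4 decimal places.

The Beta prior is conjugate to a Binomial/Bernoulli likelihood; the update adds successes to α and failures to β.
Posterior: Beta(α+k, β+n−k) = Beta(11.0+4, 2.6+20) = Beta(15.0, 22.6).
Posterior mean = α/(α+β) = 15.0/37.6 = 0.3989.

0.3989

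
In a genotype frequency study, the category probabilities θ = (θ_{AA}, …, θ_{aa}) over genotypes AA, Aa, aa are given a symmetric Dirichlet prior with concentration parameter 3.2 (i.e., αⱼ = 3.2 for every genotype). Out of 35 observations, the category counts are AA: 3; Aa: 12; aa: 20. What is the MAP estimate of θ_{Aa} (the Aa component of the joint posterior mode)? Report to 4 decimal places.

0.3413

The Dirichlet prior is conjugate to the Multinomial likelihood: each posterior αⱼ = prior αⱼ + observed count nⱼ.
Posterior concentration: (6.2, 15.2, 23.2), total = 44.6.
Joint mode component: (α_{Aa}−1)/(Σα−K) = 14.2/41.6 = 0.3413.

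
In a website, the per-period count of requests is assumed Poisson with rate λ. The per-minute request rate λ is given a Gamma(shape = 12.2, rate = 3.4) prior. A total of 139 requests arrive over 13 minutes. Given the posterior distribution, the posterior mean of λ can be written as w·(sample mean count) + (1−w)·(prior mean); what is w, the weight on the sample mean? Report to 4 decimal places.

0.7927

With a Gamma(shape α, rate β) prior, the Poisson likelihood is conjugate: the posterior is Gamma(α + ΣXᵢ, β + n).
Posterior mean = (α₀+S)/(β₀+n) = [n/(β₀+n)]·(S/n) + [β₀/(β₀+n)]·(α₀/β₀), so only n and β₀ enter the weight.
Weight on data w = n/(β₀+n) = 13/(3.4+13) = 13/16.4 = 0.7927.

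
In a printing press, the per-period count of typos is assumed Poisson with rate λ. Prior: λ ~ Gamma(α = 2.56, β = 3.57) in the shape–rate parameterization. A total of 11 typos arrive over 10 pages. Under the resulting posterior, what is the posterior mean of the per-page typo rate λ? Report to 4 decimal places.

0.9993

With a Gamma(shape α, rate β) prior, the Poisson likelihood is conjugate: the posterior is Gamma(α + ΣXᵢ, β + n).
Posterior: Gamma(α+S, β+n) = Gamma(2.56+11, 3.57+10) = Gamma(13.56, 13.57).
Posterior mean = α/β = 13.56/13.57 = 0.9993.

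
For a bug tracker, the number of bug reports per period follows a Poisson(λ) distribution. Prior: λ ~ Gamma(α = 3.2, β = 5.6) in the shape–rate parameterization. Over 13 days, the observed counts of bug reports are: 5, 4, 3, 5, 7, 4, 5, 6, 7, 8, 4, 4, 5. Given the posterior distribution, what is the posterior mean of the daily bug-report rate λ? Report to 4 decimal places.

3.7742

With a Gamma(shape α, rate β) prior, the Poisson likelihood is conjugate: the posterior is Gamma(α + ΣXᵢ, β + n).
Sum of counts S = 67 over n = 13 days.
Posterior: Gamma(α+S, β+n) = Gamma(3.2+67, 5.6+13) = Gamma(70.2, 18.6).
Posterior mean = α/β = 70.2/18.6 = 3.7742.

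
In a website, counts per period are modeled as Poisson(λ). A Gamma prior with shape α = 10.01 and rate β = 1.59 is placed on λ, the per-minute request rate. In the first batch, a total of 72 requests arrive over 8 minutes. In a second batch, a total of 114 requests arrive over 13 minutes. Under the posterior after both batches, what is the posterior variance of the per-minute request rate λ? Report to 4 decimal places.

With a Gamma(shape α, rate β) prior, the Poisson likelihood is conjugate: the posterior is Gamma(α + ΣXᵢ, β + n).
After batch 1: Gamma(α+S, β+n) = Gamma(10.01+72, 1.59+8) = Gamma(82.01, 9.59).
After batch 2: Gamma(α+S, β+n) = Gamma(82.01+114, 9.59+13) = Gamma(196.01, 22.59).
Var = α/β² = 196.01/22.59² = 0.3841.

0.3841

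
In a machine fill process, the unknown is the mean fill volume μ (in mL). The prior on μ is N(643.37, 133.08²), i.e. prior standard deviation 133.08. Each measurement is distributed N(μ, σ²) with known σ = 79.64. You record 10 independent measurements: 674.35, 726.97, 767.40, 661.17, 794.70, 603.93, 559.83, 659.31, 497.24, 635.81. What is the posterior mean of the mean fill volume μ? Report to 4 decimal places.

657.5627

For Normal data with known variance σ², a Normal(μ₀, σ₀²) prior on μ is conjugate. Posterior precision = 1/σ₀² + n/σ²; posterior mean is the precision-weighted average of μ₀ and x̄.
Σxᵢ = 674.35 + 726.97 + 767.40 + 661.17 + 794.70 + 603.93 + 559.83 + 659.31 + 497.24 + 635.81 = 6580.71, so n·x̄ = 6580.71.
σ₀² = 133.08² = 17710.2864, σ² = 79.64² = 6342.5296; σ² + n·σ₀² = 6342.5296 + 10·17710.2864 = 183445.3936.
Posterior mean = (μ₀/σ₀² + n·x̄/σ²)/(1/σ₀² + n/σ²) = (σ²·μ₀ + σ₀²·n·x̄)/(σ² + n·σ₀²) = (6342.5296·643.37 + 17710.2864·6580.71)/183445.3936 = 120626852.084096/183445.3936 = 657.5627.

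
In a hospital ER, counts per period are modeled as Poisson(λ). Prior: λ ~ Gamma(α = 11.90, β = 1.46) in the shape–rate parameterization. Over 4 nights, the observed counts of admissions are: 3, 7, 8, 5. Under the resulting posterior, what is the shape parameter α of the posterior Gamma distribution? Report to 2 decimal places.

34.90

With a Gamma(shape α, rate β) prior, the Poisson likelihood is conjugate: the posterior is Gamma(α + ΣXᵢ, β + n).
Sum of counts S = 23 over n = 4 nights.
Posterior: Gamma(α+S, β+n) = Gamma(11.90+23, 1.46+4) = Gamma(34.90, 5.46).
Posterior α = 34.90.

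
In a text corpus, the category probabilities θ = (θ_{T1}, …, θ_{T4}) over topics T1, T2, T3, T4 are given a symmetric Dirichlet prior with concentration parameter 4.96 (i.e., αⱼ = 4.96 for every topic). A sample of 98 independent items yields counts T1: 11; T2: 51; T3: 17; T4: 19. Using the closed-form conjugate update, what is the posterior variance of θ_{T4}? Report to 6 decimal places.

The Dirichlet prior is conjugate to the Multinomial likelihood: each posterior αⱼ = prior αⱼ + observed count nⱼ.
Posterior concentration: (15.96, 55.96, 21.96, 23.96), total = 117.84.
Var[θ_j] = α_j(Σα−α_j)/((Σα)²(Σα+1)) = 23.96·93.88/(117.84²·118.84) = 0.001363.

0.001363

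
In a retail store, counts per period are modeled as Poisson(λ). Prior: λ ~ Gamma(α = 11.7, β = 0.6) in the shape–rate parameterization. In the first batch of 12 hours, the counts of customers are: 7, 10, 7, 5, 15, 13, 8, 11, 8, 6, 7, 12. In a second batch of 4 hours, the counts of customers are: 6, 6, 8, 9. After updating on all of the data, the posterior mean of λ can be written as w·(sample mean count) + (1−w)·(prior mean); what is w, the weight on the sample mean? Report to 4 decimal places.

With a Gamma(shape α, rate β) prior, the Poisson likelihood is conjugate: the posterior is Gamma(α + ΣXᵢ, β + n).
Total number of hours: n = 12 + 4 = 16.
Posterior mean = (α₀+S)/(β₀+n) = [n/(β₀+n)]·(S/n) + [β₀/(β₀+n)]·(α₀/β₀), so only n and β₀ enter the weight.
Weight on data w = n/(β₀+n) = 16/(0.6+16) = 16/16.6 = 0.9639.

0.9639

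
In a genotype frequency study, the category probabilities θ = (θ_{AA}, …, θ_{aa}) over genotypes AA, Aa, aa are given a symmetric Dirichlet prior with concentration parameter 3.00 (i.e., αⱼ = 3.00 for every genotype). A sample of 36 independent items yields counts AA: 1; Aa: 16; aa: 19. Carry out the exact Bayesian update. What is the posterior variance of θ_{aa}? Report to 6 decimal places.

0.005432

The Dirichlet prior is conjugate to the Multinomial likelihood: each posterior αⱼ = prior αⱼ + observed count nⱼ.
Posterior concentration: (4.00, 19.00, 22.00), total = 45.00.
Var[θ_j] = α_j(Σα−α_j)/((Σα)²(Σα+1)) = 22.00·23.00/(45.00²·46.00) = 0.005432.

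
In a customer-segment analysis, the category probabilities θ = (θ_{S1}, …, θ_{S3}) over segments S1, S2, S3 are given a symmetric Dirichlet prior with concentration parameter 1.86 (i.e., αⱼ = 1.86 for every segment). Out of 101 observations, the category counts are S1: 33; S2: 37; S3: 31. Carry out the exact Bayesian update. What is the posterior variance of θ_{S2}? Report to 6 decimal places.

0.002153

The Dirichlet prior is conjugate to the Multinomial likelihood: each posterior αⱼ = prior αⱼ + observed count nⱼ.
Posterior concentration: (34.86, 38.86, 32.86), total = 106.58.
Var[θ_j] = α_j(Σα−α_j)/((Σα)²(Σα+1)) = 38.86·67.72/(106.58²·107.58) = 0.002153.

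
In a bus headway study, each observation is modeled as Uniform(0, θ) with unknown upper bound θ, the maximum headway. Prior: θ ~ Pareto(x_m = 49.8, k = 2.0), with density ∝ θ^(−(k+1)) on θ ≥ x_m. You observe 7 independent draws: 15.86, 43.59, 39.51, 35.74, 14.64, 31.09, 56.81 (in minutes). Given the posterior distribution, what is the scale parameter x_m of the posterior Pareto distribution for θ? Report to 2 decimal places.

A Pareto(scale x_m, shape k) prior on the upper bound θ of Uniform(0, θ) is conjugate: posterior is Pareto(max(x_m, max xᵢ), k + n).
Sample maximum = 56.81; prior scale x_m = 49.8 → posterior scale = max = 56.81.
Posterior shape = 2.0 + 7 = 9.0.
Posterior scale x_m = 56.81.

56.81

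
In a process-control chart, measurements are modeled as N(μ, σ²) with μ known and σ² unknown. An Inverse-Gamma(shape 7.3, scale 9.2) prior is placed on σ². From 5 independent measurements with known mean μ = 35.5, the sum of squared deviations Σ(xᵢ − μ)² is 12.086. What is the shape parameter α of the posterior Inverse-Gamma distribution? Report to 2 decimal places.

With known mean μ and an Inverse-Gamma(α, β) prior on σ², the Normal likelihood is conjugate: posterior is Inv-Gamma(α + n/2, β + Σ(xᵢ−μ)²/2).
Posterior: Inv-Gamma(7.3 + 5/2, 9.2 + 12.086/2) = Inv-Gamma(9.80, 15.2430).
Posterior α = 9.80.

9.80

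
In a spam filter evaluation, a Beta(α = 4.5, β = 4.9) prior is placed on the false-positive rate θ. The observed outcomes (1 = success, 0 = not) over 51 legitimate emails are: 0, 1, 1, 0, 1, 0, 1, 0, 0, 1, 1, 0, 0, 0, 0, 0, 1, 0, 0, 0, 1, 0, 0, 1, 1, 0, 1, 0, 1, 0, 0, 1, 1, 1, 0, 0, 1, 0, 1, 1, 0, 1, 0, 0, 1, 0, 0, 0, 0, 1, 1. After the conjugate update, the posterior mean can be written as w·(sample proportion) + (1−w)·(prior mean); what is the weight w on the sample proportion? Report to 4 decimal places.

0.8444

The Beta prior is conjugate to a Binomial/Bernoulli likelihood; the update adds successes to α and failures to β.
Posterior mean = (α₀+k)/(α₀+β₀+n) = [n/(α₀+β₀+n)]·(k/n) + [(α₀+β₀)/(α₀+β₀+n)]·α₀/(α₀+β₀), so only n and the prior enter the weight.
The weight on the data is w = n/(α₀+β₀+n) = 51/(4.5+4.9+51) = 51/60.4 = 0.8444.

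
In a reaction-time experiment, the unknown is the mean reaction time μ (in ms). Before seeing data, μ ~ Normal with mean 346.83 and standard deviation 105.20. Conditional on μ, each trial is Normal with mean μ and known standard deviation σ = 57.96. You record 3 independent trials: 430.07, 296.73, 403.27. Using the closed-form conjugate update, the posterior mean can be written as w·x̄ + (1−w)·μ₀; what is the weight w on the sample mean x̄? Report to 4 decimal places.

For Normal data with known variance σ², a Normal(μ₀, σ₀²) prior on μ is conjugate. Posterior precision = 1/σ₀² + n/σ²; posterior mean is the precision-weighted average of μ₀ and x̄.
σ₀² = 105.20² = 11067.04, σ² = 57.96² = 3359.3616. Prior precision 1/σ₀² = 1/11067.04; data precision n/σ² = 3/3359.3616.
w = (n/σ²)/(1/σ₀² + n/σ²) = n·σ₀²/(σ² + n·σ₀²) = 3·11067.04/(3359.3616 + 3·11067.04) = 33201.12/36560.4816 = 0.9081.

0.9081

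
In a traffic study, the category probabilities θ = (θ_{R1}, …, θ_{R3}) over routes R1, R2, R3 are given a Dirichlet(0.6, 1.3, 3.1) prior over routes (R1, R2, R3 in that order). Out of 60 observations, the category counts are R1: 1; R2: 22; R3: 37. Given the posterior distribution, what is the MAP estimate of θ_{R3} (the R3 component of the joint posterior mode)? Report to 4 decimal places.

The Dirichlet prior is conjugate to the Multinomial likelihood: each posterior αⱼ = prior αⱼ + observed count nⱼ.
Posterior concentration: (1.6, 23.3, 40.1), total = 65.0.
Joint mode component: (α_{R3}−1)/(Σα−K) = 39.1/62.0 = 0.6306.

0.6306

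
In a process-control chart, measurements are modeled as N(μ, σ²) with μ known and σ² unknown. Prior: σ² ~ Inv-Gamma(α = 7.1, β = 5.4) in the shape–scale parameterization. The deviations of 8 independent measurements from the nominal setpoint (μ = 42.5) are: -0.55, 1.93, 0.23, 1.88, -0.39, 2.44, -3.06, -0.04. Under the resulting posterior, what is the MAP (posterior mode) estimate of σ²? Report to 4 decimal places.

With known mean μ and an Inverse-Gamma(α, β) prior on σ², the Normal likelihood is conjugate: posterior is Inv-Gamma(α + n/2, β + Σ(xᵢ−μ)²/2).
Σ(xᵢ−μ)² = (-0.55)² + (1.93)² + (0.23)² + (1.88)² + (-0.39)² + (2.44)² + (-3.06)² + (-0.04)² = 23.0856.
Posterior: Inv-Gamma(7.1 + 8/2, 5.4 + 23.0856/2) = Inv-Gamma(11.10, 16.94280).
Mode = β/(α+1) = 16.94280/12.10 = 1.4002.

1.4002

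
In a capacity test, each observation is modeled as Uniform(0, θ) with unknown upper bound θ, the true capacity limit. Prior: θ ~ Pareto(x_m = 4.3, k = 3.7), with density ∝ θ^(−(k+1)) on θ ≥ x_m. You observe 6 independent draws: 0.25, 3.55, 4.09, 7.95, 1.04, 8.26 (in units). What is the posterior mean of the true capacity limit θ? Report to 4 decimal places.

9.2094

A Pareto(scale x_m, shape k) prior on the upper bound θ of Uniform(0, θ) is conjugate: posterior is Pareto(max(x_m, max xᵢ), k + n).
Sample maximum = 8.26; prior scale x_m = 4.3 → posterior scale = max = 8.26.
Posterior shape = 3.7 + 6 = 9.7.
E[θ|data] = k·x_m/(k−1) = 9.7·8.26/8.7 = 9.2094.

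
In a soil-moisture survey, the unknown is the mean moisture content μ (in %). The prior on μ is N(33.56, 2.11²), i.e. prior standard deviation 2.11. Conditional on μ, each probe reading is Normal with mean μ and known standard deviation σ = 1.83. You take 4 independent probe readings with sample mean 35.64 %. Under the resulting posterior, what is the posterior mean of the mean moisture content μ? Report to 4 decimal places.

35.3108

For Normal data with known variance σ², a Normal(μ₀, σ₀²) prior on μ is conjugate. Posterior precision = 1/σ₀² + n/σ²; posterior mean is the precision-weighted average of μ₀ and x̄.
n·x̄ = 4·35.64 = 142.56.
σ₀² = 2.11² = 4.4521, σ² = 1.83² = 3.3489; σ² + n·σ₀² = 3.3489 + 4·4.4521 = 21.1573.
Posterior mean = (μ₀/σ₀² + n·x̄/σ²)/(1/σ₀² + n/σ²) = (σ²·μ₀ + σ₀²·n·x̄)/(σ² + n·σ₀²) = (3.3489·33.56 + 4.4521·142.56)/21.1573 = 747.08046/21.1573 = 35.3108.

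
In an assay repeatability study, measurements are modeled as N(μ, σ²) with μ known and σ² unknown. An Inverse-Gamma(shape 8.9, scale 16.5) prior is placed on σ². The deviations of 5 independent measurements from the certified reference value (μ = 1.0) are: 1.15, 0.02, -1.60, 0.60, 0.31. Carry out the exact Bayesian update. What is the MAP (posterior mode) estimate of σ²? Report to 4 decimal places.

With known mean μ and an Inverse-Gamma(α, β) prior on σ², the Normal likelihood is conjugate: posterior is Inv-Gamma(α + n/2, β + Σ(xᵢ−μ)²/2).
Σ(xᵢ−μ)² = (1.15)² + (0.02)² + (-1.60)² + (0.60)² + (0.31)² = 4.3390.
Posterior: Inv-Gamma(8.9 + 5/2, 16.5 + 4.3390/2) = Inv-Gamma(11.40, 18.66950).
Mode = β/(α+1) = 18.66950/12.40 = 1.5056.

1.5056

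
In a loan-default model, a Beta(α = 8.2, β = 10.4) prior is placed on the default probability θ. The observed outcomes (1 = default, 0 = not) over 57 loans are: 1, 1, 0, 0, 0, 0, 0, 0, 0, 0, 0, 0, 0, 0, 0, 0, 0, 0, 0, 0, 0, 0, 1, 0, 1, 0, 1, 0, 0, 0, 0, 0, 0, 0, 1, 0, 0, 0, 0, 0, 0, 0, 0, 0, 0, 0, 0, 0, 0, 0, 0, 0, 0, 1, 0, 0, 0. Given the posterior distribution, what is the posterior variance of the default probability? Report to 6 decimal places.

0.002097

The Beta prior is conjugate to a Binomial/Bernoulli likelihood; the update adds successes to α and failures to β.
Posterior: Beta(α+k, β+n−k) = Beta(8.2+7, 10.4+50) = Beta(15.2, 60.4).
Var = αβ/((α+β)²(α+β+1)) = 15.2·60.4/(75.6²·76.6) = 0.002097.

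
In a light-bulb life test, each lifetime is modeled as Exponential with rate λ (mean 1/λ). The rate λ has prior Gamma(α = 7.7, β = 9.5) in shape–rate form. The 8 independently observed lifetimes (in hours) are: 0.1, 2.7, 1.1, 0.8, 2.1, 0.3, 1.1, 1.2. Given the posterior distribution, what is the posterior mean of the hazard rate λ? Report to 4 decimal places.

0.8307

With a Gamma(shape α, rate β) prior on the exponential rate λ, the posterior after n observations with total T = Σxᵢ is Gamma(α+n, β+T).
Sum of observations T = 9.4 hours; n = 8.
Posterior: Gamma(7.7+8, 9.5+9.4) = Gamma(15.7, 18.9).
Posterior mean of λ = α/β = 15.7/18.9 = 0.8307.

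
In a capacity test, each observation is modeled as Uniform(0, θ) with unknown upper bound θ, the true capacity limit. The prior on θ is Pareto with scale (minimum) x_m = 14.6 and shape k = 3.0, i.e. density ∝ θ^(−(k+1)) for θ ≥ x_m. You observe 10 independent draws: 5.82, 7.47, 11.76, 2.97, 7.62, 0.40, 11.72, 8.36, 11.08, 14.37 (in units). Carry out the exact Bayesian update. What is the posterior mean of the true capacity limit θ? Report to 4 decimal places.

15.8167

A Pareto(scale x_m, shape k) prior on the upper bound θ of Uniform(0, θ) is conjugate: posterior is Pareto(max(x_m, max xᵢ), k + n).
Sample maximum = 14.37; prior scale x_m = 14.6 → posterior scale = max = 14.60.
Posterior shape = 3.0 + 10 = 13.0.
E[θ|data] = k·x_m/(k−1) = 13.0·14.60/12.0 = 15.8167.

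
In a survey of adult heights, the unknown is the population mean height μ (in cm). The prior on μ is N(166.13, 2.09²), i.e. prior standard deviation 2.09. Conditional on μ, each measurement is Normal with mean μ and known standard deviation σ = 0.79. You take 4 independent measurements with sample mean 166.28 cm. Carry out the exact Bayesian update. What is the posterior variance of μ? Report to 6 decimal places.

For Normal data with known variance σ², a Normal(μ₀, σ₀²) prior on μ is conjugate. Posterior precision = 1/σ₀² + n/σ²; posterior mean is the precision-weighted average of μ₀ and x̄.
σ₀² = 2.09² = 4.3681, σ² = 0.79² = 0.6241; σ² + n·σ₀² = 0.6241 + 4·4.3681 = 18.0965.
Posterior precision = 1/σ₀² + n/σ² = 1/4.3681 + 4/0.6241 = (σ² + n·σ₀²)/(σ₀²σ²) = 18.0965/(4.3681·0.6241); posterior variance σₙ² = σ₀²σ²/(σ² + n·σ₀²) = 4.3681·0.6241/18.0965 = 0.150644.

0.150644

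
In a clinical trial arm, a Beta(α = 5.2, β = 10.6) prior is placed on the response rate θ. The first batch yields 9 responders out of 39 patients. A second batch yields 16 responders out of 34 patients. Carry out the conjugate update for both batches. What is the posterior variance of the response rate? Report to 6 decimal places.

The Beta prior is conjugate to a Binomial/Bernoulli likelihood; the update adds successes to α and failures to β.
After batch 1: Beta(5.2+9, 10.6+30) = Beta(14.2, 40.6).
After batch 2: Beta(14.2+16, 40.6+18) = Beta(30.2, 58.6).
Var = αβ/((α+β)²(α+β+1)) = 30.2·58.6/(88.8²·89.8) = 0.002499.

0.002499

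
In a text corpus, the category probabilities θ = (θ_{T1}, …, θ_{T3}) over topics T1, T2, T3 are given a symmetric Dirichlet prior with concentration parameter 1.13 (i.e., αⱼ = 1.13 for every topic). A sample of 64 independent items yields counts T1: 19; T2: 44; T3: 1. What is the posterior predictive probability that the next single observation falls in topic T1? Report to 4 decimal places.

0.2987

The Dirichlet prior is conjugate to the Multinomial likelihood: each posterior αⱼ = prior αⱼ + observed count nⱼ.
Posterior concentration: (20.13, 45.13, 2.13), total = 67.39.
P(next = T1 | data) = α_{T1}/Σα = 0.2987.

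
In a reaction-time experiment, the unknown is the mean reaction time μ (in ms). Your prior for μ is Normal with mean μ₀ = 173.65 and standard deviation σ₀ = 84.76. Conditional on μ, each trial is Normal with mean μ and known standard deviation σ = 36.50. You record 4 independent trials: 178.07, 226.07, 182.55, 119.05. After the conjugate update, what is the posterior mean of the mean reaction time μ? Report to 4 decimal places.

For Normal data with known variance σ², a Normal(μ₀, σ₀²) prior on μ is conjugate. Posterior precision = 1/σ₀² + n/σ²; posterior mean is the precision-weighted average of μ₀ and x̄.
Σxᵢ = 178.07 + 226.07 + 182.55 + 119.05 = 705.74, so n·x̄ = 705.74.
σ₀² = 84.76² = 7184.2576, σ² = 36.50² = 1332.25; σ² + n·σ₀² = 1332.25 + 4·7184.2576 = 30069.2804.
Posterior mean = (μ₀/σ₀² + n·x̄/σ²)/(1/σ₀² + n/σ²) = (σ²·μ₀ + σ₀²·n·x̄)/(σ² + n·σ₀²) = (1332.25·173.65 + 7184.2576·705.74)/30069.2804 = 5301563.171124/30069.2804 = 176.3116.

176.3116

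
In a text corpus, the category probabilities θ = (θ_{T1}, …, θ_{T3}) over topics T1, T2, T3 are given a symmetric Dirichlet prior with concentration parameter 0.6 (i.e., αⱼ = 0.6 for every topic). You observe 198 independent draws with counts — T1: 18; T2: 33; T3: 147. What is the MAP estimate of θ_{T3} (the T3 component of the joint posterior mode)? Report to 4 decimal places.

0.7449

The Dirichlet prior is conjugate to the Multinomial likelihood: each posterior αⱼ = prior αⱼ + observed count nⱼ.
Posterior concentration: (18.6, 33.6, 147.6), total = 199.8.
Joint mode component: (α_{T3}−1)/(Σα−K) = 146.6/196.8 = 0.7449.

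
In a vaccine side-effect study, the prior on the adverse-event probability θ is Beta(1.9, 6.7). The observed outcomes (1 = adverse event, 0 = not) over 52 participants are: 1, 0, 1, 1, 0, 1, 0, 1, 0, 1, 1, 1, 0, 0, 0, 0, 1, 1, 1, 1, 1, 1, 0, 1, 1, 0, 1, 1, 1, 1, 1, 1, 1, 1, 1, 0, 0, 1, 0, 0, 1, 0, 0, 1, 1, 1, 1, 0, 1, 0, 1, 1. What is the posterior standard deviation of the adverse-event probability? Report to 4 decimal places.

The Beta prior is conjugate to a Binomial/Bernoulli likelihood; the update adds successes to α and failures to β.
Posterior: Beta(α+k, β+n−k) = Beta(1.9+34, 6.7+18) = Beta(35.9, 24.7).
Var = αβ/((α+β)²(α+β+1)) = 35.9·24.7/(60.6²·61.6) = 0.00391981; SD = √0.00391981 = 0.0626.

0.0626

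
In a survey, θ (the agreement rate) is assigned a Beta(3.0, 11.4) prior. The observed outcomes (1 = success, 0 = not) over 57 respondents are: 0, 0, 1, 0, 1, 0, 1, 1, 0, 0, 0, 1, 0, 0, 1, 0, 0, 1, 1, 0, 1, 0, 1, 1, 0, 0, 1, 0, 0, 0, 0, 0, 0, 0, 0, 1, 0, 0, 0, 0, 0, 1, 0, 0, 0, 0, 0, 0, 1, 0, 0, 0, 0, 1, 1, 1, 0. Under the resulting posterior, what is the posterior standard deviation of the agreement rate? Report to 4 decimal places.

The Beta prior is conjugate to a Binomial/Bernoulli likelihood; the update adds successes to α and failures to β.
Posterior: Beta(α+k, β+n−k) = Beta(3.0+18, 11.4+39) = Beta(21.0, 50.4).
Var = αβ/((α+β)²(α+β+1)) = 21.0·50.4/(71.4²·72.4) = 0.00286758; SD = √0.00286758 = 0.0535.

0.0535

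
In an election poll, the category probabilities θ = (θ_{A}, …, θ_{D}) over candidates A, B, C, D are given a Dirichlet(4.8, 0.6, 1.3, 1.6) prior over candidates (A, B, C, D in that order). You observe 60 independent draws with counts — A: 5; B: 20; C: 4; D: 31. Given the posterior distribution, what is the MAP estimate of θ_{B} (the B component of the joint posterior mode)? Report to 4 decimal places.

0.3048

The Dirichlet prior is conjugate to the Multinomial likelihood: each posterior αⱼ = prior αⱼ + observed count nⱼ.
Posterior concentration: (9.8, 20.6, 5.3, 32.6), total = 68.3.
Joint mode component: (α_{B}−1)/(Σα−K) = 19.6/64.3 = 0.3048.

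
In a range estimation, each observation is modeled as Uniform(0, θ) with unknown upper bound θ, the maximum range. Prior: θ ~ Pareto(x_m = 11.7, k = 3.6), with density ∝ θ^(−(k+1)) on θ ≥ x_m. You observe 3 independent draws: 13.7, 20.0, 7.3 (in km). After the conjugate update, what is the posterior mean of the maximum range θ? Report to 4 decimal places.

23.5714

A Pareto(scale x_m, shape k) prior on the upper bound θ of Uniform(0, θ) is conjugate: posterior is Pareto(max(x_m, max xᵢ), k + n).
Sample maximum = 20.0; prior scale x_m = 11.7 → posterior scale = max = 20.0.
Posterior shape = 3.6 + 3 = 6.6.
E[θ|data] = k·x_m/(k−1) = 6.6·20.0/5.6 = 23.5714.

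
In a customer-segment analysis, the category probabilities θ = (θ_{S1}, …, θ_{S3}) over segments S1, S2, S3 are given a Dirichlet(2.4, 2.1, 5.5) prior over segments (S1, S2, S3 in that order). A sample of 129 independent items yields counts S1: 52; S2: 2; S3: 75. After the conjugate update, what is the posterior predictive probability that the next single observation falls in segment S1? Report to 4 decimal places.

0.3914

The Dirichlet prior is conjugate to the Multinomial likelihood: each posterior αⱼ = prior αⱼ + observed count nⱼ.
Posterior concentration: (54.4, 4.1, 80.5), total = 139.0.
P(next = S1 | data) = α_{S1}/Σα = 0.3914.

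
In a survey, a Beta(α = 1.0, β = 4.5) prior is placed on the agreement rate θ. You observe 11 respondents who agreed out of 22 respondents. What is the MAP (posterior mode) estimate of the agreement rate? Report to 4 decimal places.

0.4314

The Beta prior is conjugate to a Binomial/Bernoulli likelihood; the update adds successes to α and failures to β.
Posterior: Beta(α+k, β+n−k) = Beta(1.0+11, 4.5+11) = Beta(12.0, 15.5).
Mode of Beta(a,b) for a,b>1 is (a−1)/(a+b−2) = 11.0/25.5 = 0.4314.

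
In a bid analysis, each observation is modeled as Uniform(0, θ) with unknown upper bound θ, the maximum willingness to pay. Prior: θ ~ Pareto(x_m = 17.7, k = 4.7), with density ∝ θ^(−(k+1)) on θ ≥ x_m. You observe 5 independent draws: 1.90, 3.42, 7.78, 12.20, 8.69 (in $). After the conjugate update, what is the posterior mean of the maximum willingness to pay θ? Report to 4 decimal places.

A Pareto(scale x_m, shape k) prior on the upper bound θ of Uniform(0, θ) is conjugate: posterior is Pareto(max(x_m, max xᵢ), k + n).
Sample maximum = 12.20; prior scale x_m = 17.7 → posterior scale = max = 17.70.
Posterior shape = 4.7 + 5 = 9.7.
E[θ|data] = k·x_m/(k−1) = 9.7·17.70/8.7 = 19.7345.

19.7345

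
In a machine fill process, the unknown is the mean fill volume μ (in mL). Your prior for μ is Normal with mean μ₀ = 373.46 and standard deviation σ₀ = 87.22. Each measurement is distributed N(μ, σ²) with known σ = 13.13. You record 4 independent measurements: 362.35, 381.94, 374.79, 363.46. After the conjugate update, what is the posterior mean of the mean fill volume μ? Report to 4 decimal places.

For Normal data with known variance σ², a Normal(μ₀, σ₀²) prior on μ is conjugate. Posterior precision = 1/σ₀² + n/σ²; posterior mean is the precision-weighted average of μ₀ and x̄.
Σxᵢ = 362.35 + 381.94 + 374.79 + 363.46 = 1482.54, so n·x̄ = 1482.54.
σ₀² = 87.22² = 7607.3284, σ² = 13.13² = 172.3969; σ² + n·σ₀² = 172.3969 + 4·7607.3284 = 30601.7105.
Posterior mean = (μ₀/σ₀² + n·x̄/σ²)/(1/σ₀² + n/σ²) = (σ²·μ₀ + σ₀²·n·x̄)/(σ² + n·σ₀²) = (172.3969·373.46 + 7607.3284·1482.54)/30601.7105 = 11342551.99241/30601.7105 = 370.6509.

370.6509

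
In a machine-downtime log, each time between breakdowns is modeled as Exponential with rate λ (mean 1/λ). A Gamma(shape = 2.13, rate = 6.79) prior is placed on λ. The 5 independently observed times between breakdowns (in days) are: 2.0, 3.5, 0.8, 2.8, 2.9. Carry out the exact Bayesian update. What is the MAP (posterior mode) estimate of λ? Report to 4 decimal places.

With a Gamma(shape α, rate β) prior on the exponential rate λ, the posterior after n observations with total T = Σxᵢ is Gamma(α+n, β+T).
Sum of observations T = 12.0 days; n = 5.
Posterior: Gamma(2.13+5, 6.79+12.0) = Gamma(7.13, 18.79).
Mode = (α−1)/β = 0.3262.

0.3262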